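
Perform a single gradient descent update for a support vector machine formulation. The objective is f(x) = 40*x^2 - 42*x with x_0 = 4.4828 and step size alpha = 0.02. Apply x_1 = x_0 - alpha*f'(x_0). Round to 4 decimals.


We compute the gradient at x_0 and apply the update.
f'(x) = 80*x - 42
f'(4.4828) = 80*4.4828 - 42 = 316.624
x_1 = 4.4828 - 0.02*316.624 = -1.8497


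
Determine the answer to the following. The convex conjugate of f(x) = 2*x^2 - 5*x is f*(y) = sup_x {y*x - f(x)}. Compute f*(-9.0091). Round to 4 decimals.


f*(y) = sup_x {y*x - a*x^2 - b*x} = sup_x {(y-b)*x - a*x^2}
FOC: (y - b) - 2a*x = 0 => x* = (y - b)/(2a)
x* = (-9.0091 + 5)/(2*2) = -1.0023
f*(-9.0091) = (y-b)^2/(4a) = (-9.0091 + 5)^2/(4*2)
= 16.0729/8 = 2.0091


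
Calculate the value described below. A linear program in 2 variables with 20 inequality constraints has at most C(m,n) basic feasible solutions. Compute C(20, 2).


Each vertex corresponds to some choice of n active constraints out of m, so the number of vertices is at most C(m, n) = m! / (n!(m-n)!).
m = 20, n = 2
Numerator: 20 * 19
Denominator: 2! = 2
C(20, 2) = 190


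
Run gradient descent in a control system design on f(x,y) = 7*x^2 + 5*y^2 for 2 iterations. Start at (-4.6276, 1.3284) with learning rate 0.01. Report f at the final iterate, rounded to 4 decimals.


Gradient descent on f(x,y) = 7*x^2 + 5*y^2.
Starting point: (-4.6276, 1.3284), alpha = 0.01
Step 1: grad_x = 2*7*-4.6276 = -64.7864, grad_y = 2*5*1.3284 = 13.284
  x_1 = -4.6276 - 0.01*-64.7864 = -3.9797
  y_1 = 1.3284 - 0.01*13.284 = 1.1956
Step 2: grad_x = 2*7*-3.9797 = -55.7163, grad_y = 2*5*1.1956 = 11.9556
  x_2 = -3.9797 - 0.01*-55.7163 = -3.4226
  y_2 = 1.1956 - 0.01*11.9556 = 1.076
f(-3.4226, 1.076) = 7*(-3.4226)^2 + 5*1.076^2 = 87.787


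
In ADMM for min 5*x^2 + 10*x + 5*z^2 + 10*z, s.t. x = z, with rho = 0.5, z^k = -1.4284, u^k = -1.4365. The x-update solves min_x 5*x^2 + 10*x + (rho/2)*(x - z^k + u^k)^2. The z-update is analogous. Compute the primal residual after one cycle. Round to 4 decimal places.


ADMM iteration with rho = 0.5, z^k = -1.4284, u^k = -1.4365
Step 1: x-update.
Minimize 5*x^2 + 10*x + (0.5/2)*(x + 1.4284 - 1.4365)^2
FOC: (2*5 + 0.5)*x = -10 + 0.5*(-1.4284 + 1.4365)
x^{k+1} = -0.952
Step 2: z-update.
Minimize 5*z^2 + 10*z + (0.5/2)*(-0.952 - z - 1.4365)^2
FOC: (2*5 + 0.5)*z = -10 + 0.5*(-0.952 - 1.4365)
z^{k+1} = -1.0661
Step 3: u-update.
u^{k+1} = -1.4365 - 0.952 + 1.0661 = -1.3224
Step 4: Primal residual = |-0.952 + 1.0661| = 0.1141


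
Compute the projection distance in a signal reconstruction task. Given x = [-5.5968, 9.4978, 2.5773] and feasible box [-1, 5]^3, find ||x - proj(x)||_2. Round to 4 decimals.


Project each component onto [-1, 5].
clip(-5.5968) = -1.0, clip(9.4978) = 5.0, clip(2.5773) = 2.5773
Projection = [-1.0, 5.0, 2.5773]
Squared diffs: [21.1306, 20.2302, 0.0]
Distance = sqrt(41.3608) = 6.4312


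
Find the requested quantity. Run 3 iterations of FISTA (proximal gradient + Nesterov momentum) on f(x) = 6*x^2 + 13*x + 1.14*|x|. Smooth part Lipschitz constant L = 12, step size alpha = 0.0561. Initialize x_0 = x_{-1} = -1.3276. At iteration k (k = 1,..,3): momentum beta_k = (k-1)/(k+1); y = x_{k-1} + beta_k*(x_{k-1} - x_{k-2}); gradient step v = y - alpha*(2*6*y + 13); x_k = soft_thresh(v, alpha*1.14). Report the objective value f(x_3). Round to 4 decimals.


FISTA on f(x) = 6*x^2 + 13*x + 1.14*|x|
L = 12, alpha = 0.0561
Iteration 1: beta = 0.0, y = -1.3276 + 0.0*(-1.3276 + 1.3276) = -1.3276
  grad(y) = -2.9312, v = y - alpha*grad = -1.1632
  prox(v) = soft_thresh(-1.1632, 0.064) = -1.0992
Iteration 2: beta = 0.3333, y = -1.0992 + 0.3333*(-1.0992 + 1.3276) = -1.0231
  grad(y) = 0.7231, v = y - alpha*grad = -1.0636
  prox(v) = soft_thresh(-1.0636, 0.064) = -0.9997
Iteration 3: beta = 0.5, y = -0.9997 + 0.5*(-0.9997 + 1.0992) = -0.9499
  grad(y) = 1.6009, v = y - alpha*grad = -1.0397
  prox(v) = soft_thresh(-1.0397, 0.064) = -0.9758
f(x_3) = 6*(-0.9758)^2 + 13*(-0.9758) + 1.14*|-0.9758| = -5.8599


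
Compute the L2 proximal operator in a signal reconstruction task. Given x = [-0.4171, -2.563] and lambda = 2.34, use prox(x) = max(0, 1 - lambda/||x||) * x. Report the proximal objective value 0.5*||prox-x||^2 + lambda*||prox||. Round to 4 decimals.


Step 1: Compute ||x||.
||x|| = 2.5967
Step 2: Compute scaling factor.
scale = max(0, 1 - 2.34/2.5967) = 0.0989
Step 3: prox(x) = [-0.0412, -0.2534]
||prox(x)|| = 0.2567
Step 4: Proximal objective.
0.5*||prox-x||^2 = 2.7378
lambda*||prox|| = 0.6007
Total = 3.3385


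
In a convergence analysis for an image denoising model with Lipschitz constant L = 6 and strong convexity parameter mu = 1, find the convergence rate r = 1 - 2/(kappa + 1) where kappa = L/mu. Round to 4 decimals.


Step 1: Compute the condition number.
kappa = L/mu = 6/1 = 6.0
Step 2: Compute the convergence rate.
r = 1 - 2/(kappa + 1) = 1 - 2*mu/(L + mu) = (L - mu)/(L + mu) = 5/7 = 0.7143


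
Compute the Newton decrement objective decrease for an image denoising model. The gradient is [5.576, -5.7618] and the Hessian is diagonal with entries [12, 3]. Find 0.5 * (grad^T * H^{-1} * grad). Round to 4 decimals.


Step 1: H is diagonal, so H^(-1) * g = [0.4647, -1.9206].
Step 2: g^T H^(-1) g = sum_i g_i^2 / H_ii
  = (5.576)^2/12 + (-5.7618)^2/3
  = 2.591 + 11.0661 = 13.6571
Step 3: Objective decrease = 0.5 * g^T H^(-1) g = 6.8285


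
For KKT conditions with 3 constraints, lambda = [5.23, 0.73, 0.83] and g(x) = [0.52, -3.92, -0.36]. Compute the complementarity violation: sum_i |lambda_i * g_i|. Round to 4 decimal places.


KKT complementary slackness check:
lambda_1 * g_1 = 5.23 * 0.52 = 2.7196
lambda_2 * g_2 = 0.73 * -3.92 = -2.8616
lambda_3 * g_3 = 0.83 * -0.36 = -0.2988
Total violation = 2.7196 + 2.8616 + 0.2988 = 5.88


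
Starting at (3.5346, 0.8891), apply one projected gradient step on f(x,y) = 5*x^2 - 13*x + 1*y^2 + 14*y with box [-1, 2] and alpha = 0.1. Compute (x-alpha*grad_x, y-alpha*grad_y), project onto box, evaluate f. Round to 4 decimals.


Step 1: Compute gradient at (3.5346, 0.8891).
grad_x = 2*5*3.5346 - 13 = 22.346
grad_y = 2*1*0.8891 + 14 = 15.7782
Step 2: Gradient step.
x_raw = 3.5346 - 0.1*22.346 = 1.3
y_raw = 0.8891 - 0.1*15.7782 = -0.6887
Step 3: Project onto [-1, 2].
x_proj = clip(1.3) = 1.3
y_proj = clip(-0.6887) = -0.6887
Step 4: Evaluate f.
f(1.3, -0.6887) = -17.6177


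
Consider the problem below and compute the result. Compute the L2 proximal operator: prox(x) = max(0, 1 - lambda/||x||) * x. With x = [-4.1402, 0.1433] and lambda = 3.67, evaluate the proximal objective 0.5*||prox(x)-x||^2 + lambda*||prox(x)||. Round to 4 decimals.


Step 1: Compute ||x||.
||x|| = 4.1427
Step 2: Compute scaling factor.
scale = max(0, 1 - 3.67/4.1427) = 0.1141
Step 3: prox(x) = [-0.4724, 0.0164]
||prox(x)|| = 0.4727
Step 4: Proximal objective.
0.5*||prox-x||^2 = 6.7345
lambda*||prox|| = 1.7348
Total = 8.4692


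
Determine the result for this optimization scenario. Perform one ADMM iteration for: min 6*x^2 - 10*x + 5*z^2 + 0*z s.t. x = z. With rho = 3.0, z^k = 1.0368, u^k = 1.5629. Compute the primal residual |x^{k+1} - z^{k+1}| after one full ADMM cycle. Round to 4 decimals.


ADMM iteration with rho = 3.0, z^k = 1.0368, u^k = 1.5629
Step 1: x-update.
Minimize 6*x^2 - 10*x + (3.0/2)*(x - 1.0368 + 1.5629)^2
FOC: (2*6 + 3.0)*x = 10 + 3.0*(1.0368 - 1.5629)
x^{k+1} = 0.5614
Step 2: z-update.
Minimize 5*z^2 + 0*z + (3.0/2)*(0.5614 - z + 1.5629)^2
FOC: (2*5 + 3.0)*z = 0 + 3.0*(0.5614 + 1.5629)
z^{k+1} = 0.4902
Step 3: u-update.
u^{k+1} = 1.5629 + 0.5614 - 0.4902 = 1.6341
Step 4: Primal residual = |0.5614 - 0.4902| = 0.0712


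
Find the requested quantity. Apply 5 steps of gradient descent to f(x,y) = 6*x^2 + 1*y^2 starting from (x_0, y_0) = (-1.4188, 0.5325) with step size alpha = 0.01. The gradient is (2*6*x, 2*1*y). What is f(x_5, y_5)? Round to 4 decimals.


Gradient descent on f(x,y) = 6*x^2 + 1*y^2.
Starting point: (-1.4188, 0.5325), alpha = 0.01
Step 1: grad_x = 2*6*-1.4188 = -17.0256, grad_y = 2*1*0.5325 = 1.065
  x_1 = -1.4188 - 0.01*-17.0256 = -1.2485
  y_1 = 0.5325 - 0.01*1.065 = 0.5219
Step 2: grad_x = 2*6*-1.2485 = -14.9825, grad_y = 2*1*0.5219 = 1.0437
  x_2 = -1.2485 - 0.01*-14.9825 = -1.0987
  y_2 = 0.5219 - 0.01*1.0437 = 0.5114
Step 3: grad_x = 2*6*-1.0987 = -13.1846, grad_y = 2*1*0.5114 = 1.0228
  x_3 = -1.0987 - 0.01*-13.1846 = -0.9669
  y_3 = 0.5114 - 0.01*1.0228 = 0.5012
Step 4: grad_x = 2*6*-0.9669 = -11.6025, grad_y = 2*1*0.5012 = 1.0024
  x_4 = -0.9669 - 0.01*-11.6025 = -0.8508
  y_4 = 0.5012 - 0.01*1.0024 = 0.4912
Step 5: grad_x = 2*6*-0.8508 = -10.2102, grad_y = 2*1*0.4912 = 0.9823
  x_5 = -0.8508 - 0.01*-10.2102 = -0.7487
  y_5 = 0.4912 - 0.01*0.9823 = 0.4813
f(-0.7487, 0.4813) = 6*(-0.7487)^2 + 1*0.4813^2 = 3.5954


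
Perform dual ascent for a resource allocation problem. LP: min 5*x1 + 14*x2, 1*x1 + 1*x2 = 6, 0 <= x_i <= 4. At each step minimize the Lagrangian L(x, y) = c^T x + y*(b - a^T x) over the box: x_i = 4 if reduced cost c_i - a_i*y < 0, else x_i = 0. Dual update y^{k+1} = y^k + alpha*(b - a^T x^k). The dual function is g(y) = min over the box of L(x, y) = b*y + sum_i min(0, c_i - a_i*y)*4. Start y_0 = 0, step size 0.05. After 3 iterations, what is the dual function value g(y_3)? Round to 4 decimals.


Dual ascent for LP: min 5*x1 + 14*x2, 1*x1 + 1*x2 = 6, 0 <= x_i <= 4
Step 1: y^k = 0.0, reduced costs: (5.0, 14.0)
  x^k = (0.0, 0.0), subgradient = b - a^T x = 6.0
  y^{k+1} = 0.0 + 0.05*6.0 = 0.3
Step 2: y^k = 0.3, reduced costs: (4.7, 13.7)
  x^k = (0.0, 0.0), subgradient = b - a^T x = 6.0
  y^{k+1} = 0.3 + 0.05*6.0 = 0.6
Step 3: y^k = 0.6, reduced costs: (4.4, 13.4)
  x^k = (0.0, 0.0), subgradient = b - a^T x = 6.0
  y^{k+1} = 0.6 + 0.05*6.0 = 0.9
Dual objective at y_3 = 0.9: reduced costs (4.1, 13.1), box minimizer x = (0.0, 0.0)
g(y_3) = b*y + (c1 - a1*y)*x1 + (c2 - a2*y)*x2 = 6*0.9 + 4.1*0.0 + 13.1*0.0 = 5.4 + 0.0 + 0.0 = 5.4


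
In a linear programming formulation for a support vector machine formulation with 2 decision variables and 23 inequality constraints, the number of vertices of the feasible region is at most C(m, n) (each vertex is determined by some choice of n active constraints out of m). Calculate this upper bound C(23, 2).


Each vertex corresponds to some choice of n active constraints out of m, so the number of vertices is at most C(m, n) = m! / (n!(m-n)!).
m = 23, n = 2
Numerator: 23 * 22
Denominator: 2! = 2
C(23, 2) = 253


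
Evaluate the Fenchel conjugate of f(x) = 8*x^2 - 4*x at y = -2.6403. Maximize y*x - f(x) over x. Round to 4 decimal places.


f*(y) = sup_x {y*x - a*x^2 - b*x} = sup_x {(y-b)*x - a*x^2}
FOC: (y - b) - 2a*x = 0 => x* = (y - b)/(2a)
x* = (-2.6403 + 4)/(2*8) = 0.085
f*(-2.6403) = (y-b)^2/(4a) = (-2.6403 + 4)^2/(4*8)
= 1.8488/32 = 0.0578


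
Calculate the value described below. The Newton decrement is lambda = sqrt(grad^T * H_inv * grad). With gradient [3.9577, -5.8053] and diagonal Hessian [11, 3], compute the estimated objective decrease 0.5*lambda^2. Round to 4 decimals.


Step 1: H is diagonal, so H^(-1) * g = [0.3598, -1.9351].
Step 2: g^T H^(-1) g = sum_i g_i^2 / H_ii
  = (3.9577)^2/11 + (-5.8053)^2/3
  = 1.4239 + 11.2338 = 12.6578
Step 3: Objective decrease = 0.5 * g^T H^(-1) g = 6.3289


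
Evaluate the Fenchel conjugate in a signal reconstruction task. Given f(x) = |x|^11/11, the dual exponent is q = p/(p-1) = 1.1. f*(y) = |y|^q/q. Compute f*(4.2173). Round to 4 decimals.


The conjugate exponent q satisfies 1/p + 1/q = 1.
p = 11, so q = 11/(11 - 1) = 1.1
|y|^q = 4.2173^1.1 = 4.8701
f*(4.2173) = 4.8701 / 1.1 = 4.4274


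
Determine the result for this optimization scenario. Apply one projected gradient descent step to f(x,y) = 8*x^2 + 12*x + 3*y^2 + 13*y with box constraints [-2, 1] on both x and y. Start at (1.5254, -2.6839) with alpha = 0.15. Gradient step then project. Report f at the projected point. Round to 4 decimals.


Step 1: Compute gradient at (1.5254, -2.6839).
grad_x = 2*8*1.5254 + 12 = 36.4064
grad_y = 2*3*-2.6839 + 13 = -3.1034
Step 2: Gradient step.
x_raw = 1.5254 - 0.15*36.4064 = -3.9356
y_raw = -2.6839 - 0.15*-3.1034 = -2.2184
Step 3: Project onto [-2, 1].
x_proj = clip(-3.9356) = -2.0
y_proj = clip(-2.2184) = -2.0
Step 4: Evaluate f.
f(-2.0, -2.0) = -6.0


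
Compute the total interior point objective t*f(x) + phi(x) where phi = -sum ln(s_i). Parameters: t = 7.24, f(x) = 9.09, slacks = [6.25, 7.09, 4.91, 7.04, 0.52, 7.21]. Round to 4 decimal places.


Step 1: Compute log-barrier.
ln values: [1.8326, 1.9587, 1.5913, 1.9516, -0.6539, 1.9755]
phi = -(1.8326 + 1.9587 + 1.5913 + 1.9516 - 0.6539 + 1.9755) = -8.6557
Step 2: Compute augmented objective.
t*f(x) = 7.24*9.09 = 65.8116
Total = 65.8116 - 8.6557 = 57.1559


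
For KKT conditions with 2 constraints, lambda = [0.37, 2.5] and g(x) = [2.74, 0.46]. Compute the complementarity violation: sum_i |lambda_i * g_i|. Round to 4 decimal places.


KKT complementary slackness check:
lambda_1 * g_1 = 0.37 * 2.74 = 1.0138
lambda_2 * g_2 = 2.5 * 0.46 = 1.15
Total violation = 1.0138 + 1.15 = 2.1638


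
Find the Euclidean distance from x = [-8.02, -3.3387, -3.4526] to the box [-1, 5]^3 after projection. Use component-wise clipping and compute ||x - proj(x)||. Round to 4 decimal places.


Project each component onto [-1, 5].
clip(-8.02) = -1.0, clip(-3.3387) = -1.0, clip(-3.4526) = -1.0
Projection = [-1.0, -1.0, -1.0]
Squared diffs: [49.2804, 5.4695, 6.0152]
Distance = sqrt(60.7651) = 7.7952


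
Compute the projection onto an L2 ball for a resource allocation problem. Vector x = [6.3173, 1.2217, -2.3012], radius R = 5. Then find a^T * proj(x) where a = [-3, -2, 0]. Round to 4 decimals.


Step 1: Compute ||x|| (intermediates to 6 decimals).
||x|| = sqrt(6.3173^2 + 1.2217^2 + (-2.3012)^2) = 6.833473
Step 2: Project.
Since ||x|| > R, scale = R/||x|| = 5/6.833473 = 0.731692, proj(x) = scale * x
proj(x) = [4.622318, 0.893908, -1.68377]
Step 3: Dot product.
a^T * proj(x) = -3*4.622318 - 2*0.893908 + 0*(-1.68377) = -15.6548


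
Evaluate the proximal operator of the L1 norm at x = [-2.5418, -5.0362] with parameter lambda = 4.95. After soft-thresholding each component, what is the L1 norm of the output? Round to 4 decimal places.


Soft-thresholding with lambda = 4.95:
prox(-2.5418) = sign(-2.5418)*max(|-2.5418| - 4.95, 0) = 0.0
prox(-5.0362) = sign(-5.0362)*max(|-5.0362| - 4.95, 0) = -0.0862
prox(x) = [0.0, -0.0862]
||prox(x)||_1 = 0.0 + 0.0862 = 0.0862


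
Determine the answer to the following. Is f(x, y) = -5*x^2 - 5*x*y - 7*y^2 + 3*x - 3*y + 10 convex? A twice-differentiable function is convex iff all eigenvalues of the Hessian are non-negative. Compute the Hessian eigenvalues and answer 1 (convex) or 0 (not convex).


The Hessian of f(x,y) = -5*x^2 - 5*x*y - 7*y^2 + 3*x - 3*y + 10 is:
H = [[-10, -5], [-5, -14]]
Trace = -10 - 14 = -24
Determinant = -10*-14 - (-5)^2 = 115
Discriminant = (-24)^2 - 4*115 = 116.0
Eigenvalues: lambda_1 = -17.3852, lambda_2 = -6.6148
The function is not convex.

0


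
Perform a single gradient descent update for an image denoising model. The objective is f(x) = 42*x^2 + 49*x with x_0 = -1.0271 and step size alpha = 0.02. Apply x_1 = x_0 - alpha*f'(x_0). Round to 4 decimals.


We compute the gradient at x_0 and apply the update.
f'(x) = 84*x + 49
f'(-1.0271) = 84*-1.0271 + 49 = -37.2764
x_1 = -1.0271 - 0.02*-37.2764 = -0.2816


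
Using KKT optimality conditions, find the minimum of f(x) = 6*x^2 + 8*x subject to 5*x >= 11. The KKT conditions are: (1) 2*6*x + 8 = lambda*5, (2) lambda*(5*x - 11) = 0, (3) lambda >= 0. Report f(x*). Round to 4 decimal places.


Step 1: Try lambda = 0 (constraint inactive).
x_unc = -8/(2*6) = -0.6667
Check: 5*-0.6667 = -3.3335 < 11 -- violated!
Step 2: Constraint must be active: 5*x = 11
x* = 11/5 = 2.2
lambda = (2*6*2.2 + 8)/5 = 6.88
Step 3: Compute optimal value.
f(x*) = 6*2.2^2 + 8*2.2 = 46.64


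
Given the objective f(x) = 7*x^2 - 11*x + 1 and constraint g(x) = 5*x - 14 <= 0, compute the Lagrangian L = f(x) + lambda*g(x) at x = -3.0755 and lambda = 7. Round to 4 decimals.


Step 1: Evaluate f(x).
f(-3.0755) = 7*(-3.0755)^2 - 11*(-3.0755) + 1 = 101.0414
Step 2: Evaluate g(x).
g(-3.0755) = 5*-3.0755 - 14 = -29.3775
Step 3: Compute Lagrangian.
L = 101.0414 + 7*-29.3775 = -104.6011


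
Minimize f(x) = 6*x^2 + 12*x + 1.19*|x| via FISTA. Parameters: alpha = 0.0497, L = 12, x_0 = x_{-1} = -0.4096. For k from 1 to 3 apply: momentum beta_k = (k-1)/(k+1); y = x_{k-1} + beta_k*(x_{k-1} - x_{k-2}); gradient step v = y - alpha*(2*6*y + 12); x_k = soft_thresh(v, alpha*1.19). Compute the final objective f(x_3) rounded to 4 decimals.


FISTA on f(x) = 6*x^2 + 12*x + 1.19*|x|
L = 12, alpha = 0.0497
Iteration 1: beta = 0.0, y = -0.4096 + 0.0*(-0.4096 + 0.4096) = -0.4096
  grad(y) = 7.0848, v = y - alpha*grad = -0.7617
  prox(v) = soft_thresh(-0.7617, 0.0591) = -0.7026
Iteration 2: beta = 0.3333, y = -0.7026 + 0.3333*(-0.7026 + 0.4096) = -0.8002
  grad(y) = 2.3973, v = y - alpha*grad = -0.9194
  prox(v) = soft_thresh(-0.9194, 0.0591) = -0.8602
Iteration 3: beta = 0.5, y = -0.8602 + 0.5*(-0.8602 + 0.7026) = -0.9391
  grad(y) = 0.7313, v = y - alpha*grad = -0.9754
  prox(v) = soft_thresh(-0.9754, 0.0591) = -0.9163
f(x_3) = 6*(-0.9163)^2 + 12*(-0.9163) + 1.19*|-0.9163| = -4.8676


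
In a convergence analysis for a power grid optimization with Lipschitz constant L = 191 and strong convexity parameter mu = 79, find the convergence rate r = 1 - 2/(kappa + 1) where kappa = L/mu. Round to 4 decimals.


Step 1: Compute the condition number.
kappa = L/mu = 191/79 = 2.4177
Step 2: Compute the convergence rate.
r = 1 - 2/(kappa + 1) = 1 - 2*mu/(L + mu) = (L - mu)/(L + mu) = 112/270 = 0.4148


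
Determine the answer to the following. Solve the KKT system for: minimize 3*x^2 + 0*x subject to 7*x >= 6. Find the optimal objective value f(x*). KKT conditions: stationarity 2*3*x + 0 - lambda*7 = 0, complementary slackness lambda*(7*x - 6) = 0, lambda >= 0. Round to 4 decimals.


Step 1: Try lambda = 0 (constraint inactive).
x_unc = 0/(2*3) = 0.0
Check: 7*0.0 = 0.0 < 6 -- violated!
Step 2: Constraint must be active: 7*x = 6
x* = 6/7 = 0.8571 (rounded; the exact value 6/7 is used below)
lambda = (2*3*(6/7) + 0)/7 = 0.7347
Step 3: Compute optimal value.
f(x*) = 3*(6/7)^2 + 0*(6/7) = 2.2041


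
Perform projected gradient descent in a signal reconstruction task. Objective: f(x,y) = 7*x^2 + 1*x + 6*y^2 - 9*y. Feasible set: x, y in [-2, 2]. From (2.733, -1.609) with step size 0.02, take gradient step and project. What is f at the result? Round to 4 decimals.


Step 1: Compute gradient at (2.733, -1.609).
grad_x = 2*7*2.733 + 1 = 39.262
grad_y = 2*6*-1.609 - 9 = -28.308
Step 2: Gradient step.
x_raw = 2.733 - 0.02*39.262 = 1.9478
y_raw = -1.609 - 0.02*-28.308 = -1.0428
Step 3: Project onto [-2, 2].
x_proj = clip(1.9478) = 1.9478
y_proj = clip(-1.0428) = -1.0428
Step 4: Evaluate f.
f(1.9478, -1.0428) = 44.4148


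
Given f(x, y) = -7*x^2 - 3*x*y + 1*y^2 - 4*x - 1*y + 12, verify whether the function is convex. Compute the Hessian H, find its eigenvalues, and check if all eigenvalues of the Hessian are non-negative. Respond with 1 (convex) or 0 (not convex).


The Hessian of f(x,y) = -7*x^2 - 3*x*y + 1*y^2 - 4*x - 1*y + 12 is:
H = [[-14, -3], [-3, 2]]
Trace = -14 + 2 = -12
Determinant = -14*2 - (-3)^2 = -37
Discriminant = (-12)^2 - 4*-37 = 292.0
Eigenvalues: lambda_1 = -14.544, lambda_2 = 2.544
The function is not convex.

0


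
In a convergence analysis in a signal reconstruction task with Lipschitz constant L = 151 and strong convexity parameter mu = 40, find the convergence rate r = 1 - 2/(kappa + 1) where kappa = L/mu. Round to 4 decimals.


Step 1: Compute the condition number.
kappa = L/mu = 151/40 = 3.775
Step 2: Compute the convergence rate.
r = 1 - 2/(kappa + 1) = 1 - 2*mu/(L + mu) = (L - mu)/(L + mu) = 111/191 = 0.5812


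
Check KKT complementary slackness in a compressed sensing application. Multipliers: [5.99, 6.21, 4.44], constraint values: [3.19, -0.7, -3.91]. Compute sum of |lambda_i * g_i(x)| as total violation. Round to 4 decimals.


KKT complementary slackness check:
lambda_1 * g_1 = 5.99 * 3.19 = 19.1081
lambda_2 * g_2 = 6.21 * -0.7 = -4.347
lambda_3 * g_3 = 4.44 * -3.91 = -17.3604
Total violation = 19.1081 + 4.347 + 17.3604 = 40.8155


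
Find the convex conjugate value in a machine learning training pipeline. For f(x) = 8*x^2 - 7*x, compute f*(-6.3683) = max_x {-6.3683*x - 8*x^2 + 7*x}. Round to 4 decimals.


f*(y) = sup_x {y*x - a*x^2 - b*x} = sup_x {(y-b)*x - a*x^2}
FOC: (y - b) - 2a*x = 0 => x* = (y - b)/(2a)
x* = (-6.3683 + 7)/(2*8) = 0.0395
f*(-6.3683) = (y-b)^2/(4a) = (-6.3683 + 7)^2/(4*8)
= 0.399/32 = 0.0125


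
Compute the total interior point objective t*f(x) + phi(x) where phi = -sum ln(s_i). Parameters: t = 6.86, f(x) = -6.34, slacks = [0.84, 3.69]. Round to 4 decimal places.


Step 1: Compute log-barrier.
ln values: [-0.1744, 1.3056]
phi = -(-0.1744 + 1.3056) = -1.1313
Step 2: Compute augmented objective.
t*f(x) = 6.86*-6.34 = -43.4924
Total = -43.4924 - 1.1313 = -44.6237


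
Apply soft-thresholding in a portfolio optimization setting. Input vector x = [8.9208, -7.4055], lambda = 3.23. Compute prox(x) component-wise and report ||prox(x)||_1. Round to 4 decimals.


Soft-thresholding with lambda = 3.23:
prox(8.9208) = sign(8.9208)*max(|8.9208| - 3.23, 0) = 5.6908
prox(-7.4055) = sign(-7.4055)*max(|-7.4055| - 3.23, 0) = -4.1755
prox(x) = [5.6908, -4.1755]
||prox(x)||_1 = 5.6908 + 4.1755 = 9.8663


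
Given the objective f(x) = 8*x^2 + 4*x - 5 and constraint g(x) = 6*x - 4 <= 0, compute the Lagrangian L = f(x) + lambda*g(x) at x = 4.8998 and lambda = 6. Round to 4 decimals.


Step 1: Evaluate f(x).
f(4.8998) = 8*4.8998^2 + 4*4.8998 - 5 = 206.6635
Step 2: Evaluate g(x).
g(4.8998) = 6*4.8998 - 4 = 25.3988
Step 3: Compute Lagrangian.
L = 206.6635 + 6*25.3988 = 359.0563


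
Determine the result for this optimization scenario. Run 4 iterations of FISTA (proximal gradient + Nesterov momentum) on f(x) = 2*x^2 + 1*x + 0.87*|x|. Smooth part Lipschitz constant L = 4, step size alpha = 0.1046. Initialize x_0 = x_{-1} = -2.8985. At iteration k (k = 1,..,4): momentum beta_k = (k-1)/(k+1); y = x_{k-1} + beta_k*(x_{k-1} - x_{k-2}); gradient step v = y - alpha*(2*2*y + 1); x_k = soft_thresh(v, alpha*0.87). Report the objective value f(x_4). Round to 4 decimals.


FISTA on f(x) = 2*x^2 + 1*x + 0.87*|x|
L = 4, alpha = 0.1046
Iteration 1: beta = 0.0, y = -2.8985 + 0.0*(-2.8985 + 2.8985) = -2.8985
  grad(y) = -10.594, v = y - alpha*grad = -1.7904
  prox(v) = soft_thresh(-1.7904, 0.091) = -1.6994
Iteration 2: beta = 0.3333, y = -1.6994 + 0.3333*(-1.6994 + 2.8985) = -1.2997
  grad(y) = -4.1986, v = y - alpha*grad = -0.8605
  prox(v) = soft_thresh(-0.8605, 0.091) = -0.7695
Iteration 3: beta = 0.5, y = -0.7695 + 0.5*(-0.7695 + 1.6994) = -0.3045
  grad(y) = -0.2181, v = y - alpha*grad = -0.2817
  prox(v) = soft_thresh(-0.2817, 0.091) = -0.1907
Iteration 4: beta = 0.6, y = -0.1907 + 0.6*(-0.1907 + 0.7695) = 0.1565
  grad(y) = 1.6262, v = y - alpha*grad = -0.0136
  prox(v) = soft_thresh(-0.0136, 0.091) = 0.0
f(x_4) = 2*0.0^2 + 1*0.0 + 0.87*|0.0| = 0.0


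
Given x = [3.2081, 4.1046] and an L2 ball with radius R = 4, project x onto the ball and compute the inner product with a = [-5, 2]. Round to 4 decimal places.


Step 1: Compute ||x|| (intermediates to 6 decimals).
||x|| = sqrt(3.2081^2 + 4.1046^2) = 5.209573
Step 2: Project.
Since ||x|| > R, scale = R/||x|| = 4/5.209573 = 0.767817, proj(x) = scale * x
proj(x) = [2.463234, 3.151582]
Step 3: Dot product.
a^T * proj(x) = -5*2.463234 + 2*3.151582 = -6.013


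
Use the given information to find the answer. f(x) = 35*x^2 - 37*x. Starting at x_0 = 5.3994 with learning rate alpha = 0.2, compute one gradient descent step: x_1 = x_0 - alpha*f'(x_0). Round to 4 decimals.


We compute the gradient at x_0 and apply the update.
f'(x) = 70*x - 37
f'(5.3994) = 70*5.3994 - 37 = 340.958
x_1 = 5.3994 - 0.2*340.958 = -62.7922


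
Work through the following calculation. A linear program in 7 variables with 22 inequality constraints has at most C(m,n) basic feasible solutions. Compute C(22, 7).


Each vertex corresponds to some choice of n active constraints out of m, so the number of vertices is at most C(m, n) = m! / (n!(m-n)!).
m = 22, n = 7
Numerator: 22 * 21 * 20 * 19 * 18 * 17 * 16
Denominator: 7! = 5040
C(22, 7) = 170544


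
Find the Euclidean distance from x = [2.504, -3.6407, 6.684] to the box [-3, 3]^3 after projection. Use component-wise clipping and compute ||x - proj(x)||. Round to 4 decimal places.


Project each component onto [-3, 3].
clip(2.504) = 2.504, clip(-3.6407) = -3.0, clip(6.684) = 3.0
Projection = [2.504, -3.0, 3.0]
Squared diffs: [0.0, 0.4105, 13.5719]
Distance = sqrt(13.9824) = 3.7393


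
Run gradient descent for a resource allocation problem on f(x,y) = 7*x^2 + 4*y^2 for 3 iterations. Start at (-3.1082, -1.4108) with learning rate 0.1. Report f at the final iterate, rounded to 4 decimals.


Gradient descent on f(x,y) = 7*x^2 + 4*y^2.
Starting point: (-3.1082, -1.4108), alpha = 0.1
Step 1: grad_x = 2*7*-3.1082 = -43.5148, grad_y = 2*4*-1.4108 = -11.2864
  x_1 = -3.1082 - 0.1*-43.5148 = 1.2433
  y_1 = -1.4108 - 0.1*-11.2864 = -0.2822
Step 2: grad_x = 2*7*1.2433 = 17.4059, grad_y = 2*4*-0.2822 = -2.2573
  x_2 = 1.2433 - 0.1*17.4059 = -0.4973
  y_2 = -0.2822 - 0.1*-2.2573 = -0.0564
Step 3: grad_x = 2*7*-0.4973 = -6.9624, grad_y = 2*4*-0.0564 = -0.4515
  x_3 = -0.4973 - 0.1*-6.9624 = 0.1989
  y_3 = -0.0564 - 0.1*-0.4515 = -0.0113
f(0.1989, -0.0113) = 7*0.1989^2 + 4*(-0.0113)^2 = 0.2775


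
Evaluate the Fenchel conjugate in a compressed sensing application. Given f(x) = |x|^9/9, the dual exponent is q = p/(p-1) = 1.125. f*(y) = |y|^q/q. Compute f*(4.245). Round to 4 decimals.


The conjugate exponent q satisfies 1/p + 1/q = 1.
p = 9, so q = 9/(9 - 1) = 1.125
|y|^q = 4.245^1.125 = 5.0858
f*(4.245) = 5.0858 / 1.125 = 4.5207


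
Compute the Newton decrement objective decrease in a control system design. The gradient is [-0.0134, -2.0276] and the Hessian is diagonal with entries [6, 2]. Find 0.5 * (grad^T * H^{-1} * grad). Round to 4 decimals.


Step 1: H is diagonal, so H^(-1) * g = [-0.0022, -1.0138].
Step 2: g^T H^(-1) g = sum_i g_i^2 / H_ii
  = (-0.0134)^2/6 + (-2.0276)^2/2
  = 0.0 + 2.0556 = 2.0556
Step 3: Objective decrease = 0.5 * g^T H^(-1) g = 1.0278


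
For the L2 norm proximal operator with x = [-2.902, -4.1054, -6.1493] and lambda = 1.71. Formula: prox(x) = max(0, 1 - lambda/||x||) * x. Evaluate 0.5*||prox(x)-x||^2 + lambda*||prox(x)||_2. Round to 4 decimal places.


Step 1: Compute ||x||.
||x|| = 7.9429
Step 2: Compute scaling factor.
scale = max(0, 1 - 1.71/7.9429) = 0.7847
Step 3: prox(x) = [-2.2772, -3.2216, -4.8254]
||prox(x)|| = 6.2329
Step 4: Proximal objective.
0.5*||prox-x||^2 = 1.4621
lambda*||prox|| = 10.6583
Total = 12.1203


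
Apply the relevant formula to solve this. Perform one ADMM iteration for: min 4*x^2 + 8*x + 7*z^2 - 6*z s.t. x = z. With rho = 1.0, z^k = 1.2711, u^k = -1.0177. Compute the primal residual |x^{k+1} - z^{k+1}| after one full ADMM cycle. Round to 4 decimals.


ADMM iteration with rho = 1.0, z^k = 1.2711, u^k = -1.0177
Step 1: x-update.
Minimize 4*x^2 + 8*x + (1.0/2)*(x - 1.2711 - 1.0177)^2
FOC: (2*4 + 1.0)*x = -8 + 1.0*(1.2711 + 1.0177)
x^{k+1} = -0.6346
Step 2: z-update.
Minimize 7*z^2 - 6*z + (1.0/2)*(-0.6346 - z - 1.0177)^2
FOC: (2*7 + 1.0)*z = 6 + 1.0*(-0.6346 - 1.0177)
z^{k+1} = 0.2898
Step 3: u-update.
u^{k+1} = -1.0177 - 0.6346 - 0.2898 = -1.9421
Step 4: Primal residual = |-0.6346 - 0.2898| = 0.9244


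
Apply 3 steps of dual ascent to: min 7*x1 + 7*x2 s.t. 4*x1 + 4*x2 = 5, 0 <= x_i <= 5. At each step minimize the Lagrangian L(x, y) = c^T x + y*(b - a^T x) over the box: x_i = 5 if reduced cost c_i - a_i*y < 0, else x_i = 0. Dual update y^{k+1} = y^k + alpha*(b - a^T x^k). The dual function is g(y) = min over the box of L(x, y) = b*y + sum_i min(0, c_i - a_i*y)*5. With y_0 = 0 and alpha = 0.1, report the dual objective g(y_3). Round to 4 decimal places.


Dual ascent for LP: min 7*x1 + 7*x2, 4*x1 + 4*x2 = 5, 0 <= x_i <= 5
Step 1: y^k = 0.0, reduced costs: (7.0, 7.0)
  x^k = (0.0, 0.0), subgradient = b - a^T x = 5.0
  y^{k+1} = 0.0 + 0.1*5.0 = 0.5
Step 2: y^k = 0.5, reduced costs: (5.0, 5.0)
  x^k = (0.0, 0.0), subgradient = b - a^T x = 5.0
  y^{k+1} = 0.5 + 0.1*5.0 = 1.0
Step 3: y^k = 1.0, reduced costs: (3.0, 3.0)
  x^k = (0.0, 0.0), subgradient = b - a^T x = 5.0
  y^{k+1} = 1.0 + 0.1*5.0 = 1.5
Dual objective at y_3 = 1.5: reduced costs (1.0, 1.0), box minimizer x = (0.0, 0.0)
g(y_3) = b*y + (c1 - a1*y)*x1 + (c2 - a2*y)*x2 = 5*1.5 + 1.0*0.0 + 1.0*0.0 = 7.5 + 0.0 + 0.0 = 7.5


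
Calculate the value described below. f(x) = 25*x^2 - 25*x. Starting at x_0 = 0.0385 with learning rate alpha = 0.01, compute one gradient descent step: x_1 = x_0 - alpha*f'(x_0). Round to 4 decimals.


We compute the gradient at x_0 and apply the update.
f'(x) = 50*x - 25
f'(0.0385) = 50*0.0385 - 25 = -23.075
x_1 = 0.0385 - 0.01*-23.075 = 0.2693


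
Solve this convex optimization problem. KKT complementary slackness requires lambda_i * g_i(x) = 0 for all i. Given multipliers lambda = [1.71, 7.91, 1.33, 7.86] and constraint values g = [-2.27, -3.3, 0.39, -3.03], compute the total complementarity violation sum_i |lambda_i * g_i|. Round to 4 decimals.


KKT complementary slackness check:
lambda_1 * g_1 = 1.71 * -2.27 = -3.8817
lambda_2 * g_2 = 7.91 * -3.3 = -26.103
lambda_3 * g_3 = 1.33 * 0.39 = 0.5187
lambda_4 * g_4 = 7.86 * -3.03 = -23.8158
Total violation = 3.8817 + 26.103 + 0.5187 + 23.8158 = 54.3192


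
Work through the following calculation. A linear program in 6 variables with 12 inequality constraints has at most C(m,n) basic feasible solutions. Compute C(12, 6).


Each vertex corresponds to some choice of n active constraints out of m, so the number of vertices is at most C(m, n) = m! / (n!(m-n)!).
m = 12, n = 6
Numerator: 12 * 11 * 10 * 9 * 8 * 7
Denominator: 6! = 720
C(12, 6) = 924


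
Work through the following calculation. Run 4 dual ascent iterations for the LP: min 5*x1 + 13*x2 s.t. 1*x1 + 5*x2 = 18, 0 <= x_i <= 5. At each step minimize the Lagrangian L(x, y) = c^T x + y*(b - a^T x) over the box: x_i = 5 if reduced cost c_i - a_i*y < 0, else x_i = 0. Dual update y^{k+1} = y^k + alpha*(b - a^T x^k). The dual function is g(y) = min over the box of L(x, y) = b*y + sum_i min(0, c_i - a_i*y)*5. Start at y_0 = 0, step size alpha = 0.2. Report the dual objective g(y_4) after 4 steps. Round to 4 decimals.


Dual ascent for LP: min 5*x1 + 13*x2, 1*x1 + 5*x2 = 18, 0 <= x_i <= 5
Step 1: y^k = 0.0, reduced costs: (5.0, 13.0)
  x^k = (0.0, 0.0), subgradient = b - a^T x = 18.0
  y^{k+1} = 0.0 + 0.2*18.0 = 3.6
Step 2: y^k = 3.6, reduced costs: (1.4, -5.0)
  x^k = (0.0, 5.0), subgradient = b - a^T x = -7.0
  y^{k+1} = 3.6 + 0.2*-7.0 = 2.2
Step 3: y^k = 2.2, reduced costs: (2.8, 2.0)
  x^k = (0.0, 0.0), subgradient = b - a^T x = 18.0
  y^{k+1} = 2.2 + 0.2*18.0 = 5.8
Step 4: y^k = 5.8, reduced costs: (-0.8, -16.0)
  x^k = (5.0, 5.0), subgradient = b - a^T x = -12.0
  y^{k+1} = 5.8 + 0.2*-12.0 = 3.4
Dual objective at y_4 = 3.4: reduced costs (1.6, -4.0), box minimizer x = (0.0, 5.0)
g(y_4) = b*y + (c1 - a1*y)*x1 + (c2 - a2*y)*x2 = 18*3.4 + 1.6*0.0 + (-4.0)*5.0 = 61.2 + 0.0 - 20.0 = 41.2


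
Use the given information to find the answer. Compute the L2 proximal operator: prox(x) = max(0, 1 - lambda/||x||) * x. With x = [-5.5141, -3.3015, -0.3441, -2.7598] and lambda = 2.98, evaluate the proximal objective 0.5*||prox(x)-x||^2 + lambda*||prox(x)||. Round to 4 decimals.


Step 1: Compute ||x||.
||x|| = 7.0029
Step 2: Compute scaling factor.
scale = max(0, 1 - 2.98/7.0029) = 0.5745
Step 3: prox(x) = [-3.1676, -1.8966, -0.1977, -1.5854]
||prox(x)|| = 4.0229
Step 4: Proximal objective.
0.5*||prox-x||^2 = 4.4402
lambda*||prox|| = 11.9882
Total = 16.4283


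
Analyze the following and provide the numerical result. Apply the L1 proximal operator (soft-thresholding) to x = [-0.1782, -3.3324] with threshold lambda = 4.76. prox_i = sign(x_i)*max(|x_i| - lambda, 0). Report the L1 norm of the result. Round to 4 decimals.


Soft-thresholding with lambda = 4.76:
prox(-0.1782) = sign(-0.1782)*max(|-0.1782| - 4.76, 0) = 0.0
prox(-3.3324) = sign(-3.3324)*max(|-3.3324| - 4.76, 0) = 0.0
prox(x) = [0.0, 0.0]
||prox(x)||_1 = 0.0 + 0.0 = 0.0


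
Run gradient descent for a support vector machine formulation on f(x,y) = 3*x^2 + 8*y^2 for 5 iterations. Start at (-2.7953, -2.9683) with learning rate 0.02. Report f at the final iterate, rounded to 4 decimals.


Gradient descent on f(x,y) = 3*x^2 + 8*y^2.
Starting point: (-2.7953, -2.9683), alpha = 0.02
Step 1: grad_x = 2*3*-2.7953 = -16.7718, grad_y = 2*8*-2.9683 = -47.4928
  x_1 = -2.7953 - 0.02*-16.7718 = -2.4599
  y_1 = -2.9683 - 0.02*-47.4928 = -2.0184
Step 2: grad_x = 2*3*-2.4599 = -14.7592, grad_y = 2*8*-2.0184 = -32.2951
  x_2 = -2.4599 - 0.02*-14.7592 = -2.1647
  y_2 = -2.0184 - 0.02*-32.2951 = -1.3725
Step 3: grad_x = 2*3*-2.1647 = -12.9881, grad_y = 2*8*-1.3725 = -21.9607
  x_3 = -2.1647 - 0.02*-12.9881 = -1.9049
  y_3 = -1.3725 - 0.02*-21.9607 = -0.9333
Step 4: grad_x = 2*3*-1.9049 = -11.4295, grad_y = 2*8*-0.9333 = -14.9333
  x_4 = -1.9049 - 0.02*-11.4295 = -1.6763
  y_4 = -0.9333 - 0.02*-14.9333 = -0.6347
Step 5: grad_x = 2*3*-1.6763 = -10.058, grad_y = 2*8*-0.6347 = -10.1546
  x_5 = -1.6763 - 0.02*-10.058 = -1.4752
  y_5 = -0.6347 - 0.02*-10.1546 = -0.4316
f(-1.4752, -0.4316) = 3*(-1.4752)^2 + 8*(-0.4316)^2 = 8.0184


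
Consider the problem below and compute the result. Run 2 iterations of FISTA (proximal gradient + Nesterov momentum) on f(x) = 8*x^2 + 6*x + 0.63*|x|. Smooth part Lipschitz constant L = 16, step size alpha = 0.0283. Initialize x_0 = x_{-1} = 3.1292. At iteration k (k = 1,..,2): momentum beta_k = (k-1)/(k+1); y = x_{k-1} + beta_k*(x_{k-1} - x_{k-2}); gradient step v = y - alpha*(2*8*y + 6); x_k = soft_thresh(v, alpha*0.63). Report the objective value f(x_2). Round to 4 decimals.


FISTA on f(x) = 8*x^2 + 6*x + 0.63*|x|
L = 16, alpha = 0.0283
Iteration 1: beta = 0.0, y = 3.1292 + 0.0*(3.1292 - 3.1292) = 3.1292
  grad(y) = 56.0672, v = y - alpha*grad = 1.5425
  prox(v) = soft_thresh(1.5425, 0.0178) = 1.5247
Iteration 2: beta = 0.3333, y = 1.5247 + 0.3333*(1.5247 - 3.1292) = 0.9898
  grad(y) = 21.8372, v = y - alpha*grad = 0.3718
  prox(v) = soft_thresh(0.3718, 0.0178) = 0.354
f(x_2) = 8*0.354^2 + 6*0.354 + 0.63*|0.354| = 3.3496


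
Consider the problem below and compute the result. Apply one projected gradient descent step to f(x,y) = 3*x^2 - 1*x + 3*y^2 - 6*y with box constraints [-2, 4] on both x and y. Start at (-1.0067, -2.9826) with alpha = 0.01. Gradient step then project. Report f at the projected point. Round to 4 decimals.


Step 1: Compute gradient at (-1.0067, -2.9826).
grad_x = 2*3*-1.0067 - 1 = -7.0402
grad_y = 2*3*-2.9826 - 6 = -23.8956
Step 2: Gradient step.
x_raw = -1.0067 - 0.01*-7.0402 = -0.9363
y_raw = -2.9826 - 0.01*-23.8956 = -2.7436
Step 3: Project onto [-2, 4].
x_proj = clip(-0.9363) = -0.9363
y_proj = clip(-2.7436) = -2.0
Step 4: Evaluate f.
f(-0.9363, -2.0) = 27.5663


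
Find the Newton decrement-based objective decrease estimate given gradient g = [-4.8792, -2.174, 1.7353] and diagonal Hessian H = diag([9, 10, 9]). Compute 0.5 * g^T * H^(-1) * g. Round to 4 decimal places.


Step 1: H is diagonal, so H^(-1) * g = [-0.5421, -0.2174, 0.1928].
Step 2: g^T H^(-1) g = sum_i g_i^2 / H_ii
  = (-4.8792)^2/9 + (-2.174)^2/10 + (1.7353)^2/9
  = 2.6452 + 0.4726 + 0.3346 = 3.4524
Step 3: Objective decrease = 0.5 * g^T H^(-1) g = 1.7262


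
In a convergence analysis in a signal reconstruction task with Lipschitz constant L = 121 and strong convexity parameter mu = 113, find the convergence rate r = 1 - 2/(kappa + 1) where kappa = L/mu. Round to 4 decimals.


Step 1: Compute the condition number.
kappa = L/mu = 121/113 = 1.0708
Step 2: Compute the convergence rate.
r = 1 - 2/(kappa + 1) = 1 - 2*mu/(L + mu) = (L - mu)/(L + mu) = 8/234 = 0.0342


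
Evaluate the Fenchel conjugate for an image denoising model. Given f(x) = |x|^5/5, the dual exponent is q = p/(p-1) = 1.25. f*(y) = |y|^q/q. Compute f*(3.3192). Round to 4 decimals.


The conjugate exponent q satisfies 1/p + 1/q = 1.
p = 5, so q = 5/(5 - 1) = 1.25
|y|^q = 3.3192^1.25 = 4.4801
f*(3.3192) = 4.4801 / 1.25 = 3.5841


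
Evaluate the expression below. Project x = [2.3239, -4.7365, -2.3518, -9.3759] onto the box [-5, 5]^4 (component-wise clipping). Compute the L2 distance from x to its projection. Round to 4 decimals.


Project each component onto [-5, 5].
clip(2.3239) = 2.3239, clip(-4.7365) = -4.7365, clip(-2.3518) = -2.3518, clip(-9.3759) = -5.0
Projection = [2.3239, -4.7365, -2.3518, -5.0]
Squared diffs: [0.0, 0.0, 0.0, 19.1485]
Distance = sqrt(19.1485) = 4.3759


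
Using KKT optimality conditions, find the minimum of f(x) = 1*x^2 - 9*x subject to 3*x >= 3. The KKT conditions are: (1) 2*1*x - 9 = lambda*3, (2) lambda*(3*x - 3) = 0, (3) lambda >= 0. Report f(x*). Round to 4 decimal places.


Step 1: Try lambda = 0 (constraint inactive).
Stationarity: 2*1*x - 9 = 0
x* = 9/(2*1) = 4.5
Check constraint: 3*4.5 = 13.5 >= 3 -- satisfied.
Step 2: Compute optimal value.
f(x*) = 1*4.5^2 - 9*4.5 = -20.25


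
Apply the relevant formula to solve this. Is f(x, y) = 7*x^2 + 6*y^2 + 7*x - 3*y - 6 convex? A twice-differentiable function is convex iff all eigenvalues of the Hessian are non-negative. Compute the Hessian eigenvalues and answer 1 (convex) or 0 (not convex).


The Hessian of f(x,y) = 7*x^2 + 6*y^2 + 7*x - 3*y - 6 is:
H = [[14, 0], [0, 12]]
Trace = 14 + 12 = 26
Determinant = 14*12 - (0)^2 = 168
Discriminant = (26)^2 - 4*168 = 4.0
Eigenvalues: lambda_1 = 12.0, lambda_2 = 14.0
The function is convex.

1


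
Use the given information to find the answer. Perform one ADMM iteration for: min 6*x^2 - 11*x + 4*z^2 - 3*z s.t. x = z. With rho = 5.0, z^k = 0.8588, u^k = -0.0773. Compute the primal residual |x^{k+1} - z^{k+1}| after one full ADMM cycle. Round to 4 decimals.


ADMM iteration with rho = 5.0, z^k = 0.8588, u^k = -0.0773
Step 1: x-update.
Minimize 6*x^2 - 11*x + (5.0/2)*(x - 0.8588 - 0.0773)^2
FOC: (2*6 + 5.0)*x = 11 + 5.0*(0.8588 + 0.0773)
x^{k+1} = 0.9224
Step 2: z-update.
Minimize 4*z^2 - 3*z + (5.0/2)*(0.9224 - z - 0.0773)^2
FOC: (2*4 + 5.0)*z = 3 + 5.0*(0.9224 - 0.0773)
z^{k+1} = 0.5558
Step 3: u-update.
u^{k+1} = -0.0773 + 0.9224 - 0.5558 = 0.2893
Step 4: Primal residual = |0.9224 - 0.5558| = 0.3666


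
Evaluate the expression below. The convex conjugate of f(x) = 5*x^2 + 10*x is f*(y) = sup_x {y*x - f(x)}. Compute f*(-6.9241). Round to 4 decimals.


f*(y) = sup_x {y*x - a*x^2 - b*x} = sup_x {(y-b)*x - a*x^2}
FOC: (y - b) - 2a*x = 0 => x* = (y - b)/(2a)
x* = (-6.9241 - 10)/(2*5) = -1.6924
f*(-6.9241) = (y-b)^2/(4a) = (-6.9241 - 10)^2/(4*5)
= 286.4252/20 = 14.3213


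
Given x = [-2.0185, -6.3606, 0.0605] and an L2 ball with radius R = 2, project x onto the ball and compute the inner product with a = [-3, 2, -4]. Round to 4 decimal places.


Step 1: Compute ||x|| (intermediates to 6 decimals).
||x|| = sqrt((-2.0185)^2 + (-6.3606)^2 + 0.0605^2) = 6.673472
Step 2: Project.
Since ||x|| > R, scale = R/||x|| = 2/6.673472 = 0.299694, proj(x) = scale * x
proj(x) = [-0.604932, -1.906234, 0.018131]
Step 3: Dot product.
a^T * proj(x) = -3*(-0.604932) + 2*(-1.906234) - 4*0.018131 = -2.0702


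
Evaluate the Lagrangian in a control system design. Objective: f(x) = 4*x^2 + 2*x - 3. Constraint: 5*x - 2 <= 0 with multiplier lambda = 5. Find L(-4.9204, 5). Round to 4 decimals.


Step 1: Evaluate f(x).
f(-4.9204) = 4*(-4.9204)^2 + 2*(-4.9204) - 3 = 84.0005
Step 2: Evaluate g(x).
g(-4.9204) = 5*-4.9204 - 2 = -26.602
Step 3: Compute Lagrangian.
L = 84.0005 + 5*-26.602 = -49.0095


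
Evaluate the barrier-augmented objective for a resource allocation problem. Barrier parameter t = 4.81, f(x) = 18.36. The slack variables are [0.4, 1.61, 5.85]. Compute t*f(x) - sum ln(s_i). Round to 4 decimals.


Step 1: Compute log-barrier.
ln values: [-0.9163, 0.4762, 1.7664]
phi = -(-0.9163 + 0.4762 + 1.7664) = -1.3264
Step 2: Compute augmented objective.
t*f(x) = 4.81*18.36 = 88.3116
Total = 88.3116 - 1.3264 = 86.9852
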